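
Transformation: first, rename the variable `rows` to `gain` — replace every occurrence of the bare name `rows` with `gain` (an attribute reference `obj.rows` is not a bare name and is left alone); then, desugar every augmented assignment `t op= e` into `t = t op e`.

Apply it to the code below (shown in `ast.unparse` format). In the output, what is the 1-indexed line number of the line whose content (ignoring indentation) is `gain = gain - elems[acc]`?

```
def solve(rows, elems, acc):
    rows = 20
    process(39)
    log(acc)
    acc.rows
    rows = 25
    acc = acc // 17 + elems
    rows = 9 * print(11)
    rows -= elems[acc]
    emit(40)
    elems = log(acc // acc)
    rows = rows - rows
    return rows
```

Transformed code:
def solve(gain, elems, acc):
    gain = 20
    process(39)
    log(acc)
    acc.rows
    gain = 25
    acc = acc // 17 + elems
    gain = 9 * print(11)
    gain = gain - elems[acc]
    emit(40)
    elems = log(acc // acc)
    gain = gain - gain
    return gain

9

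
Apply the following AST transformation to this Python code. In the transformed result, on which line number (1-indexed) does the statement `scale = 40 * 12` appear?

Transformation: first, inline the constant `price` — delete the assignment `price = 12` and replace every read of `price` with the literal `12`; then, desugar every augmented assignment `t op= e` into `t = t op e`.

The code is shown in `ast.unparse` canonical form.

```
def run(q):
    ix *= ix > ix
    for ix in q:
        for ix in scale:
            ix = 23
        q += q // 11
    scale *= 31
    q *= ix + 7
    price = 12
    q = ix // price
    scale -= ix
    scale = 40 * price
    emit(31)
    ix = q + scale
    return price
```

Transformed code:
def run(q):
    ix = ix * (ix > ix)
    for ix in q:
        for ix in scale:
            ix = 23
        q = q + q // 11
    scale = scale * 31
    q = q * (ix + 7)
    q = ix // 12
    scale = scale - ix
    scale = 40 * 12
    emit(31)
    ix = q + scale
    return 12

11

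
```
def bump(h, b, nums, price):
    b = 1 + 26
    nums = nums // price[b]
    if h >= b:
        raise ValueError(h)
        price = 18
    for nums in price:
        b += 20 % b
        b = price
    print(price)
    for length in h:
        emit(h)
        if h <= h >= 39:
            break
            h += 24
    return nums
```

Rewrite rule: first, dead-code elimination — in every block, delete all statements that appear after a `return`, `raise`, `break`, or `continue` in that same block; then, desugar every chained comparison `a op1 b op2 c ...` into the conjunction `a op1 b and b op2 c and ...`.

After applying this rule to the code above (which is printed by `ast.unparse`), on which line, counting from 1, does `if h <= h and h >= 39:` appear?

12

Transformed code:
def bump(h, b, nums, price):
    b = 1 + 26
    nums = nums // price[b]
    if h >= b:
        raise ValueError(h)
    for nums in price:
        b += 20 % b
        b = price
    print(price)
    for length in h:
        emit(h)
        if h <= h and h >= 39:
            break
    return nums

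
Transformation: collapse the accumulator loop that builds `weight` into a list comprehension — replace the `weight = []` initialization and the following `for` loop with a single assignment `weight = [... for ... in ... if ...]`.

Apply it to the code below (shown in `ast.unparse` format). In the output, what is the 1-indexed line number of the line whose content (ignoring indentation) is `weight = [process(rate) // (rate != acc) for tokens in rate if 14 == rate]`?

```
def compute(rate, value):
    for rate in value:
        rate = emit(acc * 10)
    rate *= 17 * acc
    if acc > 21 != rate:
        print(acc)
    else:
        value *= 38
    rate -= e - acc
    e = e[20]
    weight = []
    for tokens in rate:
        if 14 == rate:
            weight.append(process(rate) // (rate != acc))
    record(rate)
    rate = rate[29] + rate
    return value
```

Transformed code:
def compute(rate, value):
    for rate in value:
        rate = emit(acc * 10)
    rate *= 17 * acc
    if acc > 21 != rate:
        print(acc)
    else:
        value *= 38
    rate -= e - acc
    e = e[20]
    weight = [process(rate) // (rate != acc) for tokens in rate if 14 == rate]
    record(rate)
    rate = rate[29] + rate
    return value

11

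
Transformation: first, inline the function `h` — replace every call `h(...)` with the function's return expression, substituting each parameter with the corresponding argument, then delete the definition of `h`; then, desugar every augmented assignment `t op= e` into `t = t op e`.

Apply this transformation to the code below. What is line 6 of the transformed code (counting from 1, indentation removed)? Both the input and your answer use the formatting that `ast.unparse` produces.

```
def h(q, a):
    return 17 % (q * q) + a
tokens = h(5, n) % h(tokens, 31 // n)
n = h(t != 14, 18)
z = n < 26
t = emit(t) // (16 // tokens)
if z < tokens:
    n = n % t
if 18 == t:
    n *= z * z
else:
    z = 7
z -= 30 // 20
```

Transformed code:
tokens = (17 % (5 * 5) + n) % (17 % (tokens * tokens) + 31 // n)
n = 17 % ((t != 14) * (t != 14)) + 18
z = n < 26
t = emit(t) // (16 // tokens)
if z < tokens:
    n = n % t
if 18 == t:
    n = n * (z * z)
else:
    z = 7
z = z - 30 // 20

n = n % t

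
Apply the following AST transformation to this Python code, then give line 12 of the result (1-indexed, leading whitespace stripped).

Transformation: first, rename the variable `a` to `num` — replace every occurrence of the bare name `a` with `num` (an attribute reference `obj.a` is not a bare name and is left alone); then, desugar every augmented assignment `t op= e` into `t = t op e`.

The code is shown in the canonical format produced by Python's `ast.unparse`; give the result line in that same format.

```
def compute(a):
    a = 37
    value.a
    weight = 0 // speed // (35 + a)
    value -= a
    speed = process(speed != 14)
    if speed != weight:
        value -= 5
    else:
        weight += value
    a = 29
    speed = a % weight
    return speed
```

Transformed code:
def compute(num):
    num = 37
    value.a
    weight = 0 // speed // (35 + num)
    value = value - num
    speed = process(speed != 14)
    if speed != weight:
        value = value - 5
    else:
        weight = weight + value
    num = 29
    speed = num % weight
    return speed

speed = num % weight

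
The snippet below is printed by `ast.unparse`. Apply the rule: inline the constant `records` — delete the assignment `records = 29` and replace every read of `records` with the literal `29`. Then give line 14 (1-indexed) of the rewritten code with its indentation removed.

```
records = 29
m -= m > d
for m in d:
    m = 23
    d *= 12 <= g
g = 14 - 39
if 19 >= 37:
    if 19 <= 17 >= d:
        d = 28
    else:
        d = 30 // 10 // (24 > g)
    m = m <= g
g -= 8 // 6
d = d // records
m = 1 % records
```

m = 1 % 29

Transformed code:
m -= m > d
for m in d:
    m = 23
    d *= 12 <= g
g = 14 - 39
if 19 >= 37:
    if 19 <= 17 >= d:
        d = 28
    else:
        d = 30 // 10 // (24 > g)
    m = m <= g
g -= 8 // 6
d = d // 29
m = 1 % 29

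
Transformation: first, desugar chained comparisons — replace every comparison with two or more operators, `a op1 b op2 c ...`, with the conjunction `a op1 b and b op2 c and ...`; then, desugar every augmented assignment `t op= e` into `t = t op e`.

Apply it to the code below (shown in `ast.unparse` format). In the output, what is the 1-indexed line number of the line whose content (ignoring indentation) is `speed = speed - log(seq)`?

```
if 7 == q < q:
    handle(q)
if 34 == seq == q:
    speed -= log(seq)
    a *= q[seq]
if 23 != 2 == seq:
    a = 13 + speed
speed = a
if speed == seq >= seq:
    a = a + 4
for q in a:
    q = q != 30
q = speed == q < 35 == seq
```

4

Transformed code:
if 7 == q and q < q:
    handle(q)
if 34 == seq and seq == q:
    speed = speed - log(seq)
    a = a * q[seq]
if 23 != 2 and 2 == seq:
    a = 13 + speed
speed = a
if speed == seq and seq >= seq:
    a = a + 4
for q in a:
    q = q != 30
q = speed == q and q < 35 and (35 == seq)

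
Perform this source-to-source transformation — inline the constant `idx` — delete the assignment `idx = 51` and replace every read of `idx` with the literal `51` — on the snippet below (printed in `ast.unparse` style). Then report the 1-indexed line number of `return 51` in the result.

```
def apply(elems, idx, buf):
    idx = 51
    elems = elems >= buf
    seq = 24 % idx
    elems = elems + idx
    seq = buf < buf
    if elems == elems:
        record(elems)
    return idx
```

Transformed code:
def apply(elems, idx, buf):
    elems = elems >= buf
    seq = 24 % 51
    elems = elems + 51
    seq = buf < buf
    if elems == elems:
        record(elems)
    return 51

8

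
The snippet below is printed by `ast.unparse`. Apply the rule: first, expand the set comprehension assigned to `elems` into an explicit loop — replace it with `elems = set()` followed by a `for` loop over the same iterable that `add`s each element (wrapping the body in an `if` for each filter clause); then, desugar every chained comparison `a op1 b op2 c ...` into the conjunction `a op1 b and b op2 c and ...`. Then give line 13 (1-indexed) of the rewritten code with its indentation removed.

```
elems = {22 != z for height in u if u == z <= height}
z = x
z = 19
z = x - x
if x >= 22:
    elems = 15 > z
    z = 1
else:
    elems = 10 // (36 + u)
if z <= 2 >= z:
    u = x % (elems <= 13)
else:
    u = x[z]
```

if z <= 2 and 2 >= z:

Transformed code:
elems = set()
for height in u:
    if u == z and z <= height:
        elems.add(22 != z)
z = x
z = 19
z = x - x
if x >= 22:
    elems = 15 > z
    z = 1
else:
    elems = 10 // (36 + u)
if z <= 2 and 2 >= z:
    u = x % (elems <= 13)
else:
    u = x[z]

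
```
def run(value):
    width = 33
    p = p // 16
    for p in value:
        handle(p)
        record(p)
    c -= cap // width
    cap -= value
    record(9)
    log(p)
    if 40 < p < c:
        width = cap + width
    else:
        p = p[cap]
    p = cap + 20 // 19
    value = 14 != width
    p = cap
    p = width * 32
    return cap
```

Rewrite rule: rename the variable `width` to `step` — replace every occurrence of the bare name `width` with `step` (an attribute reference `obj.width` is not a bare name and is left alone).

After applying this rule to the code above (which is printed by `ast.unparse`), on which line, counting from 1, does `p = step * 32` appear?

18

Transformed code:
def run(value):
    step = 33
    p = p // 16
    for p in value:
        handle(p)
        record(p)
    c -= cap // step
    cap -= value
    record(9)
    log(p)
    if 40 < p < c:
        step = cap + step
    else:
        p = p[cap]
    p = cap + 20 // 19
    value = 14 != step
    p = cap
    p = step * 32
    return cap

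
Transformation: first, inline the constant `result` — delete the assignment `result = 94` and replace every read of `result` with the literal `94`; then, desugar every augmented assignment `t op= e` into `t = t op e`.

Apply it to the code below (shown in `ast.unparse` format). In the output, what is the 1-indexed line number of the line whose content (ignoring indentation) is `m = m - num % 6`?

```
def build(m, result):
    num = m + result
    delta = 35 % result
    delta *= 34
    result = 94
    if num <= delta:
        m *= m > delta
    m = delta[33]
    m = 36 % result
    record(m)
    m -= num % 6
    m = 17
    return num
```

Transformed code:
def build(m, result):
    num = m + 94
    delta = 35 % 94
    delta = delta * 34
    if num <= delta:
        m = m * (m > delta)
    m = delta[33]
    m = 36 % 94
    record(m)
    m = m - num % 6
    m = 17
    return num

10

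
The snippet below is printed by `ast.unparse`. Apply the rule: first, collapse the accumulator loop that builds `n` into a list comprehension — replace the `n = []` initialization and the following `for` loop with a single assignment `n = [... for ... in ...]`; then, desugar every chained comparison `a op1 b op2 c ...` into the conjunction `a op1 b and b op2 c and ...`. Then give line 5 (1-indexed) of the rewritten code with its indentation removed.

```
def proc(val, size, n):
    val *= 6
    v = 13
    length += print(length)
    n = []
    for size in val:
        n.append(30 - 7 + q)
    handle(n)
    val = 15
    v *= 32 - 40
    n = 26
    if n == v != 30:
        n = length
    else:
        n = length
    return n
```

Transformed code:
def proc(val, size, n):
    val *= 6
    v = 13
    length += print(length)
    n = [30 - 7 + q for size in val]
    handle(n)
    val = 15
    v *= 32 - 40
    n = 26
    if n == v and v != 30:
        n = length
    else:
        n = length
    return n

n = [30 - 7 + q for size in val]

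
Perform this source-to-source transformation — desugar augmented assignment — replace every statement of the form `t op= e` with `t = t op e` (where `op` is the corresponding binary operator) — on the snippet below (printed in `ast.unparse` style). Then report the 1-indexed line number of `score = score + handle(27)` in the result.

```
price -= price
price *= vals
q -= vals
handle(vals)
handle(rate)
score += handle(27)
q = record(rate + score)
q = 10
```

Transformed code:
price = price - price
price = price * vals
q = q - vals
handle(vals)
handle(rate)
score = score + handle(27)
q = record(rate + score)
q = 10

6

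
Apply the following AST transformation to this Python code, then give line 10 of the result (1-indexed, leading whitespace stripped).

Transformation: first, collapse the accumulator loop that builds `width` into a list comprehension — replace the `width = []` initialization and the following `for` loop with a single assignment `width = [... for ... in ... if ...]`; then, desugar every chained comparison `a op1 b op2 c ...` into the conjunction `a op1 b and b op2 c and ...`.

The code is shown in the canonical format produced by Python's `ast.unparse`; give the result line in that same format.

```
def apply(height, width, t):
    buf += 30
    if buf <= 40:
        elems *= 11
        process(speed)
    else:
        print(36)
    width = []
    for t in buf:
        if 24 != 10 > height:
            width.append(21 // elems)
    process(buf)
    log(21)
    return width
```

log(21)

Transformed code:
def apply(height, width, t):
    buf += 30
    if buf <= 40:
        elems *= 11
        process(speed)
    else:
        print(36)
    width = [21 // elems for t in buf if 24 != 10 and 10 > height]
    process(buf)
    log(21)
    return width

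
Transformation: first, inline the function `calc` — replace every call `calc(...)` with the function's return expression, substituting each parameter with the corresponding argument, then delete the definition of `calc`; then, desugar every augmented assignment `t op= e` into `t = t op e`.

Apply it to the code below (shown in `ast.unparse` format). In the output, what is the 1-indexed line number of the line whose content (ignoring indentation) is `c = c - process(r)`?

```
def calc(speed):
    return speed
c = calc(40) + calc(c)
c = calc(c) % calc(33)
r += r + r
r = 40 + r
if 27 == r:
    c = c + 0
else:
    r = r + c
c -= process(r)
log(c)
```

Transformed code:
c = 40 + c
c = c % 33
r = r + (r + r)
r = 40 + r
if 27 == r:
    c = c + 0
else:
    r = r + c
c = c - process(r)
log(c)

9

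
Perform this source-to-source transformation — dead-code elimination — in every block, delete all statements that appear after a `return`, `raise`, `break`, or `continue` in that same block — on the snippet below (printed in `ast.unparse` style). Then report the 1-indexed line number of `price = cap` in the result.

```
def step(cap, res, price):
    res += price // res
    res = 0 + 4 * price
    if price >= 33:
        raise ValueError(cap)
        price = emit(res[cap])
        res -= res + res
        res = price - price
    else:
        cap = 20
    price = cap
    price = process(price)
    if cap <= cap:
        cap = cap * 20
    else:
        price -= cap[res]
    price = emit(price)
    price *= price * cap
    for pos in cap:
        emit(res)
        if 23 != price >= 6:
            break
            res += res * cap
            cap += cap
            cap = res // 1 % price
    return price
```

Transformed code:
def step(cap, res, price):
    res += price // res
    res = 0 + 4 * price
    if price >= 33:
        raise ValueError(cap)
    else:
        cap = 20
    price = cap
    price = process(price)
    if cap <= cap:
        cap = cap * 20
    else:
        price -= cap[res]
    price = emit(price)
    price *= price * cap
    for pos in cap:
        emit(res)
        if 23 != price >= 6:
            break
    return price

8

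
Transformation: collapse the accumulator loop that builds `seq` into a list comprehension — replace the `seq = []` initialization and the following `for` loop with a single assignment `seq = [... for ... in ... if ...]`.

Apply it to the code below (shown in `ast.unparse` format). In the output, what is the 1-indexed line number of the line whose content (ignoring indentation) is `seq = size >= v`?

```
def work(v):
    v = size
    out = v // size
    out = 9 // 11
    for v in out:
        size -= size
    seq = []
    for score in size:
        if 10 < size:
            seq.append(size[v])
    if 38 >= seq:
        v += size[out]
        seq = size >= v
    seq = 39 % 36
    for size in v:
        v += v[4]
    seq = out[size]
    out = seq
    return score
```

10

Transformed code:
def work(v):
    v = size
    out = v // size
    out = 9 // 11
    for v in out:
        size -= size
    seq = [size[v] for score in size if 10 < size]
    if 38 >= seq:
        v += size[out]
        seq = size >= v
    seq = 39 % 36
    for size in v:
        v += v[4]
    seq = out[size]
    out = seq
    return score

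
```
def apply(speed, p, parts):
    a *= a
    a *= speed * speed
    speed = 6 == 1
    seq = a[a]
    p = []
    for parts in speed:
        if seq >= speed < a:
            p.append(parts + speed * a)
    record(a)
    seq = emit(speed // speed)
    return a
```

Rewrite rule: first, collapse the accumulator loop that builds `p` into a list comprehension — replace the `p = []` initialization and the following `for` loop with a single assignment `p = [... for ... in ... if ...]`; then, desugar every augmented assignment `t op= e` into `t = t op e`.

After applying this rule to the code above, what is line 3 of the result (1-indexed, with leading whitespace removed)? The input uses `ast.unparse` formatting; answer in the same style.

Transformed code:
def apply(speed, p, parts):
    a = a * a
    a = a * (speed * speed)
    speed = 6 == 1
    seq = a[a]
    p = [parts + speed * a for parts in speed if seq >= speed < a]
    record(a)
    seq = emit(speed // speed)
    return a

a = a * (speed * speed)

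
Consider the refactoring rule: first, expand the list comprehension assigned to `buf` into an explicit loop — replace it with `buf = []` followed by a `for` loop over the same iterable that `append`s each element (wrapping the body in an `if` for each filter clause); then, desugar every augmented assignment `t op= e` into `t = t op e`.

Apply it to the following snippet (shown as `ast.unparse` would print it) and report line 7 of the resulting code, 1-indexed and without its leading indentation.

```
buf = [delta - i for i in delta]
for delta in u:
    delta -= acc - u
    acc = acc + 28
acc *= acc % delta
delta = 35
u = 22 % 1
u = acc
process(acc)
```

acc = acc * (acc % delta)

Transformed code:
buf = []
for i in delta:
    buf.append(delta - i)
for delta in u:
    delta = delta - (acc - u)
    acc = acc + 28
acc = acc * (acc % delta)
delta = 35
u = 22 % 1
u = acc
process(acc)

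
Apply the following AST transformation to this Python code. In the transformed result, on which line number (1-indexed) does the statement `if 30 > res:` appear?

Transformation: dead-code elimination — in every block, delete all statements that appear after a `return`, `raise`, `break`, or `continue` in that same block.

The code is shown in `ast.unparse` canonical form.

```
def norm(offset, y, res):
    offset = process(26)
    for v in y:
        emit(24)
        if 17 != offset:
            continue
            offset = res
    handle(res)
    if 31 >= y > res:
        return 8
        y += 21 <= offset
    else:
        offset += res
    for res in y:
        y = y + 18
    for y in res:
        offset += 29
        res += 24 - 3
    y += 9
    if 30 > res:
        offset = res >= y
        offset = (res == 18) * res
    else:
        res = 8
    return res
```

18

Transformed code:
def norm(offset, y, res):
    offset = process(26)
    for v in y:
        emit(24)
        if 17 != offset:
            continue
    handle(res)
    if 31 >= y > res:
        return 8
    else:
        offset += res
    for res in y:
        y = y + 18
    for y in res:
        offset += 29
        res += 24 - 3
    y += 9
    if 30 > res:
        offset = res >= y
        offset = (res == 18) * res
    else:
        res = 8
    return res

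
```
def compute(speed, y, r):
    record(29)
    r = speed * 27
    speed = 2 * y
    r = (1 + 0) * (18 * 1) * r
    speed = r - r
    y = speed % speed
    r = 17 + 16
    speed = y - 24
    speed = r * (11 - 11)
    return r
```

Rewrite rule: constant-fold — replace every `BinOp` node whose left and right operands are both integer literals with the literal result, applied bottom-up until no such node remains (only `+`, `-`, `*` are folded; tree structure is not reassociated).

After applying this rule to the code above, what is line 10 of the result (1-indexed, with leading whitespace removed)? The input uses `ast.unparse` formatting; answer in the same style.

Transformed code:
def compute(speed, y, r):
    record(29)
    r = speed * 27
    speed = 2 * y
    r = 18 * r
    speed = r - r
    y = speed % speed
    r = 33
    speed = y - 24
    speed = r * 0
    return r

speed = r * 0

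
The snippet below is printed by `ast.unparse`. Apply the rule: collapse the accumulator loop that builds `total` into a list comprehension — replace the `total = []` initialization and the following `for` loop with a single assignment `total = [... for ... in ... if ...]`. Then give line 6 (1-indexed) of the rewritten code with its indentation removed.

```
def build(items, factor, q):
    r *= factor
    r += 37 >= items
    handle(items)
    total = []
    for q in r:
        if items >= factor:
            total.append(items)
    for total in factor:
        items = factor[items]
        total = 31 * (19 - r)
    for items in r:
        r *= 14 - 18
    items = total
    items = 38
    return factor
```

Transformed code:
def build(items, factor, q):
    r *= factor
    r += 37 >= items
    handle(items)
    total = [items for q in r if items >= factor]
    for total in factor:
        items = factor[items]
        total = 31 * (19 - r)
    for items in r:
        r *= 14 - 18
    items = total
    items = 38
    return factor

for total in factor:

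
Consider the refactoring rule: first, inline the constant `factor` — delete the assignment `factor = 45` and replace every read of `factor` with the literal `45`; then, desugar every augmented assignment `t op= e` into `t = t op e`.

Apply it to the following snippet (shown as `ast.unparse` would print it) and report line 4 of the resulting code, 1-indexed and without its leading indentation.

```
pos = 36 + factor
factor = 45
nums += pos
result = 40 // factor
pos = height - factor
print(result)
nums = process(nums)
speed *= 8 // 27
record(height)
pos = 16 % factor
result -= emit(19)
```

pos = height - 45

Transformed code:
pos = 36 + 45
nums = nums + pos
result = 40 // 45
pos = height - 45
print(result)
nums = process(nums)
speed = speed * (8 // 27)
record(height)
pos = 16 % 45
result = result - emit(19)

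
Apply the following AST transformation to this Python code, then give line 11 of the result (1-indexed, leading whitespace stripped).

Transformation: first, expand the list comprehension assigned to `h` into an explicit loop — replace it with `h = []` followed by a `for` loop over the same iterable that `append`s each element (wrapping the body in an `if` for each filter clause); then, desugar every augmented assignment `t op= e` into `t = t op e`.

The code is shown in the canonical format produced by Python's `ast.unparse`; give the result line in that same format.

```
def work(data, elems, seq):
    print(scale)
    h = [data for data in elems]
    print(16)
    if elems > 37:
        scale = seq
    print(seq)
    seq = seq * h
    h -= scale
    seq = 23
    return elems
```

Transformed code:
def work(data, elems, seq):
    print(scale)
    h = []
    for data in elems:
        h.append(data)
    print(16)
    if elems > 37:
        scale = seq
    print(seq)
    seq = seq * h
    h = h - scale
    seq = 23
    return elems

h = h - scale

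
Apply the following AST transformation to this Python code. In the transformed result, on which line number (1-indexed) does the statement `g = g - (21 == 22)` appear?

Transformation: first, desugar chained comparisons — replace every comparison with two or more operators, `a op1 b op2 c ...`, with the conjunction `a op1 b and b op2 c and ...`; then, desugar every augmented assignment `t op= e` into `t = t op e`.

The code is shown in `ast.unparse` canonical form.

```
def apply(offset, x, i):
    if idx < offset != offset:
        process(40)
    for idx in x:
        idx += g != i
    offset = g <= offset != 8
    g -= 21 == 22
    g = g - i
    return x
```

Transformed code:
def apply(offset, x, i):
    if idx < offset and offset != offset:
        process(40)
    for idx in x:
        idx = idx + (g != i)
    offset = g <= offset and offset != 8
    g = g - (21 == 22)
    g = g - i
    return x

7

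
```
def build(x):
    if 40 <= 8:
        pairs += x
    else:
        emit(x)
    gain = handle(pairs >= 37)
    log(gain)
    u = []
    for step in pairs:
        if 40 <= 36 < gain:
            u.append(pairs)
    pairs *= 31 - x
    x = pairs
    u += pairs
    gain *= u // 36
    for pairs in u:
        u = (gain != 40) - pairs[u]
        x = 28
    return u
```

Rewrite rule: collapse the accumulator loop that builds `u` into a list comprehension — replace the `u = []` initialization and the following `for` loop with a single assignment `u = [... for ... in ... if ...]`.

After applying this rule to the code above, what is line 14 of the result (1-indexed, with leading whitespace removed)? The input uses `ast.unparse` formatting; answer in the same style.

u = (gain != 40) - pairs[u]

Transformed code:
def build(x):
    if 40 <= 8:
        pairs += x
    else:
        emit(x)
    gain = handle(pairs >= 37)
    log(gain)
    u = [pairs for step in pairs if 40 <= 36 < gain]
    pairs *= 31 - x
    x = pairs
    u += pairs
    gain *= u // 36
    for pairs in u:
        u = (gain != 40) - pairs[u]
        x = 28
    return u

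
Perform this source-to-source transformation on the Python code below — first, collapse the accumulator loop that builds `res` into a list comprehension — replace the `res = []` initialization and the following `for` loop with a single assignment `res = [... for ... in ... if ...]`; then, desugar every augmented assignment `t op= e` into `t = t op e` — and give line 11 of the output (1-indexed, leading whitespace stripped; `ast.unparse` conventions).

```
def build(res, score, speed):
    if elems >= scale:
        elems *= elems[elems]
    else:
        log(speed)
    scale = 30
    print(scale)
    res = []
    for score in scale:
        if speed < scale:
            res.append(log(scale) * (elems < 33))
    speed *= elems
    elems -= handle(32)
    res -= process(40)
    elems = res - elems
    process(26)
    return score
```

Transformed code:
def build(res, score, speed):
    if elems >= scale:
        elems = elems * elems[elems]
    else:
        log(speed)
    scale = 30
    print(scale)
    res = [log(scale) * (elems < 33) for score in scale if speed < scale]
    speed = speed * elems
    elems = elems - handle(32)
    res = res - process(40)
    elems = res - elems
    process(26)
    return score

res = res - process(40)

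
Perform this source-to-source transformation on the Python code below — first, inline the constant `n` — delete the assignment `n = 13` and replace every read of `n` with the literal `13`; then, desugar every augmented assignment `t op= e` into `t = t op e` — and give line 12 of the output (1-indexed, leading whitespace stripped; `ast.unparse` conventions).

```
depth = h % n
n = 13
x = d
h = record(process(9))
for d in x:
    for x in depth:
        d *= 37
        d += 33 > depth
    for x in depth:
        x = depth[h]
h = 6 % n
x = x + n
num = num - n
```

Transformed code:
depth = h % 13
x = d
h = record(process(9))
for d in x:
    for x in depth:
        d = d * 37
        d = d + (33 > depth)
    for x in depth:
        x = depth[h]
h = 6 % 13
x = x + 13
num = num - 13

num = num - 13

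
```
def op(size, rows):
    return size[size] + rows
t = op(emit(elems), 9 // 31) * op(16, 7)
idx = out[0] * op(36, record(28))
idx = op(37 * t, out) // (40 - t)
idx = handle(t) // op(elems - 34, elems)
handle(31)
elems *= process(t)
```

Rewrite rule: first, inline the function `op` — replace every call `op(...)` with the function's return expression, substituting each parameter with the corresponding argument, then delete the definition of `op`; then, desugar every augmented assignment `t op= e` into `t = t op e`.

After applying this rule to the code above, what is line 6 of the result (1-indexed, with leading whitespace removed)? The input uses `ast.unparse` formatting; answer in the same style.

elems = elems * process(t)

Transformed code:
t = (emit(elems)[emit(elems)] + 9 // 31) * (16[16] + 7)
idx = out[0] * (36[36] + record(28))
idx = ((37 * t)[37 * t] + out) // (40 - t)
idx = handle(t) // ((elems - 34)[elems - 34] + elems)
handle(31)
elems = elems * process(t)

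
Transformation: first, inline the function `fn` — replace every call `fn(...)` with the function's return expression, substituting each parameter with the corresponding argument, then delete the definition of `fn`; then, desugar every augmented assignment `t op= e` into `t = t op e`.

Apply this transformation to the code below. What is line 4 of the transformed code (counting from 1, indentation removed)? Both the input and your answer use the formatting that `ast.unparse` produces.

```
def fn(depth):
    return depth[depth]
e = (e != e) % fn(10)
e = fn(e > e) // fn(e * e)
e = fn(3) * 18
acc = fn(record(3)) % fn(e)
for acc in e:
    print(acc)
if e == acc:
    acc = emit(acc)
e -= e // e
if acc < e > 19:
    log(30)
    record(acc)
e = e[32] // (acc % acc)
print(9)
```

Transformed code:
e = (e != e) % 10[10]
e = (e > e)[e > e] // (e * e)[e * e]
e = 3[3] * 18
acc = record(3)[record(3)] % e[e]
for acc in e:
    print(acc)
if e == acc:
    acc = emit(acc)
e = e - e // e
if acc < e > 19:
    log(30)
    record(acc)
e = e[32] // (acc % acc)
print(9)

acc = record(3)[record(3)] % e[e]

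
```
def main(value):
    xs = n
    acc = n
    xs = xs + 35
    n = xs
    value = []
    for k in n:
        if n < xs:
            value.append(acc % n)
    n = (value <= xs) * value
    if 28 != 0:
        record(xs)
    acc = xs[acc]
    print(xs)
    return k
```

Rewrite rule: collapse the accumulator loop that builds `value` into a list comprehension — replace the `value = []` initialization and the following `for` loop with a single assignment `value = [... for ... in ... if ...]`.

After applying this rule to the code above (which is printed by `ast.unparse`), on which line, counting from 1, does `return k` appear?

12

Transformed code:
def main(value):
    xs = n
    acc = n
    xs = xs + 35
    n = xs
    value = [acc % n for k in n if n < xs]
    n = (value <= xs) * value
    if 28 != 0:
        record(xs)
    acc = xs[acc]
    print(xs)
    return k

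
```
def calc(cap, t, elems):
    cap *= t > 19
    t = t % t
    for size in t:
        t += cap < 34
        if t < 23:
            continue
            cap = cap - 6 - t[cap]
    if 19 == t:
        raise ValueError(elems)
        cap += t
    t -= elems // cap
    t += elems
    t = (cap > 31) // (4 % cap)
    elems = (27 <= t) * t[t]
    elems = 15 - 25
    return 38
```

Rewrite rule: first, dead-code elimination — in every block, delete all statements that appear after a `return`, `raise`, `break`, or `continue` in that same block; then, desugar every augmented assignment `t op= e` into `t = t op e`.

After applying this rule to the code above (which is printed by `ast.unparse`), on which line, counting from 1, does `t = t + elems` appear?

11

Transformed code:
def calc(cap, t, elems):
    cap = cap * (t > 19)
    t = t % t
    for size in t:
        t = t + (cap < 34)
        if t < 23:
            continue
    if 19 == t:
        raise ValueError(elems)
    t = t - elems // cap
    t = t + elems
    t = (cap > 31) // (4 % cap)
    elems = (27 <= t) * t[t]
    elems = 15 - 25
    return 38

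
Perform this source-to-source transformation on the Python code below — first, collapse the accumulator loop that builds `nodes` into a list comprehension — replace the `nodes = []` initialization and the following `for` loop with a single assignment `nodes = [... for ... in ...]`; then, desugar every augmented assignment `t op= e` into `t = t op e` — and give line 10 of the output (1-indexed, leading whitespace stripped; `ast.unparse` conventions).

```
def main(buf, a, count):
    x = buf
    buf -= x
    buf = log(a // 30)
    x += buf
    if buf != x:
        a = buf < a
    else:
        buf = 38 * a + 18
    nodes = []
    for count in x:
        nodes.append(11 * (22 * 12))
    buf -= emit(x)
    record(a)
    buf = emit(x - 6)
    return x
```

Transformed code:
def main(buf, a, count):
    x = buf
    buf = buf - x
    buf = log(a // 30)
    x = x + buf
    if buf != x:
        a = buf < a
    else:
        buf = 38 * a + 18
    nodes = [11 * (22 * 12) for count in x]
    buf = buf - emit(x)
    record(a)
    buf = emit(x - 6)
    return x

nodes = [11 * (22 * 12) for count in x]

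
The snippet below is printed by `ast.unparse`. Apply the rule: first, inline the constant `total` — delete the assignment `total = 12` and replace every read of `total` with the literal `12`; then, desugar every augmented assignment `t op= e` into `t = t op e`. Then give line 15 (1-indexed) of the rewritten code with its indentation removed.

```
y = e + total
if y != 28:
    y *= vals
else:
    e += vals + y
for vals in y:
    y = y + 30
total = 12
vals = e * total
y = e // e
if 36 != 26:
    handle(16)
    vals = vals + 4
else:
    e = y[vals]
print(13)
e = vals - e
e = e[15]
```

print(13)

Transformed code:
y = e + 12
if y != 28:
    y = y * vals
else:
    e = e + (vals + y)
for vals in y:
    y = y + 30
vals = e * 12
y = e // e
if 36 != 26:
    handle(16)
    vals = vals + 4
else:
    e = y[vals]
print(13)
e = vals - e
e = e[15]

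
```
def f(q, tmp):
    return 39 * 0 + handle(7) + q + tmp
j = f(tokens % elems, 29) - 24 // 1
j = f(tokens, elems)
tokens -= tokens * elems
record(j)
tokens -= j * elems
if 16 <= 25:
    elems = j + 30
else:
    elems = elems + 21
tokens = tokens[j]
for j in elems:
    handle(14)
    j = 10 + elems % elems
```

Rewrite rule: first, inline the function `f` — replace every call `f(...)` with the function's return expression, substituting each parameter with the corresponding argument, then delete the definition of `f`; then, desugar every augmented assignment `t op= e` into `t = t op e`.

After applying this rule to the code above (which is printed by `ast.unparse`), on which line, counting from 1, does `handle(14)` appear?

Transformed code:
j = 39 * 0 + handle(7) + tokens % elems + 29 - 24 // 1
j = 39 * 0 + handle(7) + tokens + elems
tokens = tokens - tokens * elems
record(j)
tokens = tokens - j * elems
if 16 <= 25:
    elems = j + 30
else:
    elems = elems + 21
tokens = tokens[j]
for j in elems:
    handle(14)
    j = 10 + elems % elems

12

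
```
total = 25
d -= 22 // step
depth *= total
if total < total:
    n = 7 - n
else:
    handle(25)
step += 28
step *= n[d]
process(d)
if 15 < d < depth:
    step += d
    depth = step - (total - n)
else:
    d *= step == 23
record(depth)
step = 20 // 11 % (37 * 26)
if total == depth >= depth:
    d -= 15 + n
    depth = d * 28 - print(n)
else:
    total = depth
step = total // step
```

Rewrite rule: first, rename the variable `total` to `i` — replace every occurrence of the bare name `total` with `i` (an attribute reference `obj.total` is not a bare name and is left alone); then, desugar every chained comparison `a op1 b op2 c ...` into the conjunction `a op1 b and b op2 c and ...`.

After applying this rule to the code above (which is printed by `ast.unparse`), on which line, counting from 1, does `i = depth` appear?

22

Transformed code:
i = 25
d -= 22 // step
depth *= i
if i < i:
    n = 7 - n
else:
    handle(25)
step += 28
step *= n[d]
process(d)
if 15 < d and d < depth:
    step += d
    depth = step - (i - n)
else:
    d *= step == 23
record(depth)
step = 20 // 11 % (37 * 26)
if i == depth and depth >= depth:
    d -= 15 + n
    depth = d * 28 - print(n)
else:
    i = depth
step = i // step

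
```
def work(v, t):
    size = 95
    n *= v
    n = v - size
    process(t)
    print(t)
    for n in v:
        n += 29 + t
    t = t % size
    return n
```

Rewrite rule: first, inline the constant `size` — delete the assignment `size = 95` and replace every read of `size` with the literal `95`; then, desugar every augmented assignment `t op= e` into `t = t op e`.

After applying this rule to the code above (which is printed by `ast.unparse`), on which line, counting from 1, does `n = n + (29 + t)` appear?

7

Transformed code:
def work(v, t):
    n = n * v
    n = v - 95
    process(t)
    print(t)
    for n in v:
        n = n + (29 + t)
    t = t % 95
    return n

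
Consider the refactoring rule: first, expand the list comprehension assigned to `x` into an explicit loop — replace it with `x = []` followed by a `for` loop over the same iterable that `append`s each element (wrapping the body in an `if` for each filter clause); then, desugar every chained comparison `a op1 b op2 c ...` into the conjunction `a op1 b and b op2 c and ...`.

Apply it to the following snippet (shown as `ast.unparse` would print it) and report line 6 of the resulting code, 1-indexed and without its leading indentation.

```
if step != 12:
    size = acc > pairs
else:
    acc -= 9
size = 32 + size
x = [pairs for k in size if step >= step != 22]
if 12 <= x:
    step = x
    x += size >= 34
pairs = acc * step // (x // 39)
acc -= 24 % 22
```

x = []

Transformed code:
if step != 12:
    size = acc > pairs
else:
    acc -= 9
size = 32 + size
x = []
for k in size:
    if step >= step and step != 22:
        x.append(pairs)
if 12 <= x:
    step = x
    x += size >= 34
pairs = acc * step // (x // 39)
acc -= 24 % 22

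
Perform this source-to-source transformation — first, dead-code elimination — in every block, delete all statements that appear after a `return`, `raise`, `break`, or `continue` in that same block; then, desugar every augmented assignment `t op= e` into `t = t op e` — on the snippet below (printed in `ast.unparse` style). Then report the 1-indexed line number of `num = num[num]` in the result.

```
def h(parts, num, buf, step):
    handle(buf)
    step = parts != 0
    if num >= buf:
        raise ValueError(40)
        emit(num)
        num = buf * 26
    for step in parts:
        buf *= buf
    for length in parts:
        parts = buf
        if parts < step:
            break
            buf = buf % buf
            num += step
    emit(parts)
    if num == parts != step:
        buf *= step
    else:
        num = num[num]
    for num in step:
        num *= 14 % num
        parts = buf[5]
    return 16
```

16

Transformed code:
def h(parts, num, buf, step):
    handle(buf)
    step = parts != 0
    if num >= buf:
        raise ValueError(40)
    for step in parts:
        buf = buf * buf
    for length in parts:
        parts = buf
        if parts < step:
            break
    emit(parts)
    if num == parts != step:
        buf = buf * step
    else:
        num = num[num]
    for num in step:
        num = num * (14 % num)
        parts = buf[5]
    return 16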